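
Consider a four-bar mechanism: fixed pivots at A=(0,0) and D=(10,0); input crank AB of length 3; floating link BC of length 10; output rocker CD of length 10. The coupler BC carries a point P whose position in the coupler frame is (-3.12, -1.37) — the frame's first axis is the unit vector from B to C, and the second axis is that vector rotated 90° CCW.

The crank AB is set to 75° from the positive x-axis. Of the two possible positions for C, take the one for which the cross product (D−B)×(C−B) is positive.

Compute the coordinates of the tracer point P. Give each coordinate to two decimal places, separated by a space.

-0.54 -0.25

A=(0,0), D=(10.00,0)
B = A + 3.00·(cos75°, sin75°) = (0.7765, 2.8978)
|BD| = 9.6680
circle(B,10.00) ∩ circle(D,10.00): a=4.8340, h=8.7540
  candidates: C₊=(8.0120,9.8004) cross=84.634; C₋=(2.7644,-6.9026) cross=-84.634
  mode + wants cross > 0 → take C=(8.0120,9.8004) (cross=84.634)
ex = (C−B)/|BC| = (0.7236,0.6903); ey = (-0.6903,0.7236)
P = B + -3.12·ex + -1.37·ey = (-0.5354,-0.2471)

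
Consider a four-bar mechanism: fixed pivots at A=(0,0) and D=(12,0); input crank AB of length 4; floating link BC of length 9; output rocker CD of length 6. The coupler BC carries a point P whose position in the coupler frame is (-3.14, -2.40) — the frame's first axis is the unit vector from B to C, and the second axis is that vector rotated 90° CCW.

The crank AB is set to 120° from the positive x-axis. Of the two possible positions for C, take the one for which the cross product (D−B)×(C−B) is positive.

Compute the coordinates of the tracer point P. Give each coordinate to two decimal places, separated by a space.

A=(0,0), D=(12.00,0)
B = A + 4.00·(cos120°, sin120°) = (-2.0000, 3.4641)
|BD| = 14.4222
circle(B,9.00) ∩ circle(D,6.00): a=8.7712, h=2.0165
  candidates: C₊=(6.9988,3.3148) cross=29.082; C₋=(6.0301,-0.6001) cross=-29.082
  mode + wants cross > 0 → take C=(6.9988,3.3148) (cross=29.082)
ex = (C−B)/|BC| = (0.9999,-0.0166); ey = (0.0166,0.9999)
P = B + -3.14·ex + -2.40·ey = (-5.1794,1.1165)

-5.18 1.12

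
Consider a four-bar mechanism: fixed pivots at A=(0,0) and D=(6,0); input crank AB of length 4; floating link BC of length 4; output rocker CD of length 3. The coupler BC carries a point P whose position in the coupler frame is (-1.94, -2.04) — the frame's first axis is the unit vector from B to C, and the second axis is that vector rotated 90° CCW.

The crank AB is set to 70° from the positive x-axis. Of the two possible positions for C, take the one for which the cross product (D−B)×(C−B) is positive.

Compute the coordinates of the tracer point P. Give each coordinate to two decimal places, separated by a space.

A=(0,0), D=(6.00,0)
B = A + 4.00·(cos70°, sin70°) = (1.3681, 3.7588)
|BD| = 5.9652
circle(B,4.00) ∩ circle(D,3.00): a=3.5693, h=1.8055
  candidates: C₊=(5.2774,2.9117) cross=10.770; C₋=(3.0019,0.1077) cross=-10.770
  mode + wants cross > 0 → take C=(5.2774,2.9117) (cross=10.770)
ex = (C−B)/|BC| = (0.9773,-0.2118); ey = (0.2118,0.9773)
P = B + -1.94·ex + -2.04·ey = (-0.9599,2.1759)

-0.96 2.18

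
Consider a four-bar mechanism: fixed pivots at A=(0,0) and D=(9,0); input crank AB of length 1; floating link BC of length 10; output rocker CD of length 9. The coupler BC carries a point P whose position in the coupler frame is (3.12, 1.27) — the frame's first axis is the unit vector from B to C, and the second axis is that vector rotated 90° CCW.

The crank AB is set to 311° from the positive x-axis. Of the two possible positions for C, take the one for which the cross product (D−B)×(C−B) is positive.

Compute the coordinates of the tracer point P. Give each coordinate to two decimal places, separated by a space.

0.94 2.60

A=(0,0), D=(9.00,0)
B = A + 1.00·(cos311°, sin311°) = (0.6561, -0.7547)
|BD| = 8.3780
circle(B,10.00) ∩ circle(D,9.00): a=5.3229, h=8.4656
  candidates: C₊=(5.1947,8.1560) cross=70.925; C₋=(6.7199,-8.7064) cross=-70.925
  mode + wants cross > 0 → take C=(5.1947,8.1560) (cross=70.925)
ex = (C−B)/|BC| = (0.4539,0.8911); ey = (-0.8911,0.4539)
P = B + 3.12·ex + 1.27·ey = (0.9405,2.6018)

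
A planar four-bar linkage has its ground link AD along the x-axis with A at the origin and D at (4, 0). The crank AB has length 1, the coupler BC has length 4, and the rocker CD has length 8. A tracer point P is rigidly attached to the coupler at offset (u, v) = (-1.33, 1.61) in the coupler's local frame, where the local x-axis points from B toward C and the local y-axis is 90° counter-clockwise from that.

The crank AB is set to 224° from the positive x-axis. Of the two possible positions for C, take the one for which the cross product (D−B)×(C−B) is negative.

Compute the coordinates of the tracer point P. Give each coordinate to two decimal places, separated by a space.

1.36 -0.46

A=(0,0), D=(4.00,0)
B = A + 1.00·(cos224°, sin224°) = (-0.7193, -0.6947)
|BD| = 4.7702
circle(B,4.00) ∩ circle(D,8.00): a=-2.6462, h=2.9996
  candidates: C₊=(-3.7741,1.8877) cross=14.309; C₋=(-2.9005,-4.0477) cross=-14.309
  mode - wants cross < 0 → take C=(-2.9005,-4.0477) (cross=-14.309)
ex = (C−B)/|BC| = (-0.5453,-0.8383); ey = (0.8383,-0.5453)
P = B + -1.33·ex + 1.61·ey = (1.3555,-0.4577)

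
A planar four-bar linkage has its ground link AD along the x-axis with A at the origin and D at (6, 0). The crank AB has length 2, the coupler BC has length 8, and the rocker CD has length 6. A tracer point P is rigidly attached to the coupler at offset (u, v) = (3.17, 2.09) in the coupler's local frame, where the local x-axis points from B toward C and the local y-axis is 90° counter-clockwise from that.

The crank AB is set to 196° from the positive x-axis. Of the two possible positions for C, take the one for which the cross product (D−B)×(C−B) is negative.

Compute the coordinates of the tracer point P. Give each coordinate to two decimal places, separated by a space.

A=(0,0), D=(6.00,0)
B = A + 2.00·(cos196°, sin196°) = (-1.9225, -0.5513)
|BD| = 7.9417
circle(B,8.00) ∩ circle(D,6.00): a=5.7337, h=5.5790
  candidates: C₊=(3.4101,5.4122) cross=44.306; C₋=(4.1846,-5.7188) cross=-44.306
  mode - wants cross < 0 → take C=(4.1846,-5.7188) (cross=-44.306)
ex = (C−B)/|BC| = (0.7634,-0.6459); ey = (0.6459,0.7634)
P = B + 3.17·ex + 2.09·ey = (1.8474,-1.0034)

1.85 -1.00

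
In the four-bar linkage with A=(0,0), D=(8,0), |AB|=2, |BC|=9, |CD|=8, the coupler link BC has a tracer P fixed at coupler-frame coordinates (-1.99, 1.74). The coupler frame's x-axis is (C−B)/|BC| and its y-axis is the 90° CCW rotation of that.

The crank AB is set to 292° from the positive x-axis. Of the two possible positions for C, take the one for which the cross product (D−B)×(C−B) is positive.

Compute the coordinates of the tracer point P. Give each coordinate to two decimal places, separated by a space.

A=(0,0), D=(8.00,0)
B = A + 2.00·(cos292°, sin292°) = (0.7492, -1.8544)
|BD| = 7.4842
circle(B,9.00) ∩ circle(D,8.00): a=4.8778, h=7.5635
  candidates: C₊=(3.6009,6.6819) cross=56.607; C₋=(7.3490,-7.9735) cross=-56.607
  mode + wants cross > 0 → take C=(3.6009,6.6819) (cross=56.607)
ex = (C−B)/|BC| = (0.3169,0.9485); ey = (-0.9485,0.3169)
P = B + -1.99·ex + 1.74·ey = (-1.5317,-3.1905)

-1.53 -3.19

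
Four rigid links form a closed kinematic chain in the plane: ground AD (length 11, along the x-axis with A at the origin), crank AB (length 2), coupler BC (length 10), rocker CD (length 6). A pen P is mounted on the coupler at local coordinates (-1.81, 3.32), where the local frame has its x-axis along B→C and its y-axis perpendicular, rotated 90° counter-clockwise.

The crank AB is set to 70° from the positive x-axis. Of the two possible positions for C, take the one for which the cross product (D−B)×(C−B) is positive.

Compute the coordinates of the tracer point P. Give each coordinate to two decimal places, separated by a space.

A=(0,0), D=(11.00,0)
B = A + 2.00·(cos70°, sin70°) = (0.6840, 1.8794)
|BD| = 10.4858
circle(B,10.00) ∩ circle(D,6.00): a=8.2946, h=5.5856
  candidates: C₊=(9.8455,5.8879) cross=58.569; C₋=(7.8432,-5.1024) cross=-58.569
  mode + wants cross > 0 → take C=(9.8455,5.8879) (cross=58.569)
ex = (C−B)/|BC| = (0.9161,0.4008); ey = (-0.4008,0.9161)
P = B + -1.81·ex + 3.32·ey = (-2.3050,4.1954)

-2.30 4.20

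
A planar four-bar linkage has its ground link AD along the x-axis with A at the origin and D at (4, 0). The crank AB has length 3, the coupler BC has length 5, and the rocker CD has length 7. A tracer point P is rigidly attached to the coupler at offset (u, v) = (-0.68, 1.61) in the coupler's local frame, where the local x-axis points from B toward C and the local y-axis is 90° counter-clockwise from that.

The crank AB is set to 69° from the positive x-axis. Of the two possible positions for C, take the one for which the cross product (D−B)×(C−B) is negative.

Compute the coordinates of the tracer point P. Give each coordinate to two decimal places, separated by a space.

A=(0,0), D=(4.00,0)
B = A + 3.00·(cos69°, sin69°) = (1.0751, 2.8007)
|BD| = 4.0496
circle(B,5.00) ∩ circle(D,7.00): a=-0.9385, h=4.9111
  candidates: C₊=(3.7939,6.9970) cross=19.888; C₋=(-2.9993,-0.0974) cross=-19.888
  mode - wants cross < 0 → take C=(-2.9993,-0.0974) (cross=-19.888)
ex = (C−B)/|BC| = (-0.8149,-0.5796); ey = (0.5796,-0.8149)
P = B + -0.68·ex + 1.61·ey = (2.5624,1.8829)

2.56 1.88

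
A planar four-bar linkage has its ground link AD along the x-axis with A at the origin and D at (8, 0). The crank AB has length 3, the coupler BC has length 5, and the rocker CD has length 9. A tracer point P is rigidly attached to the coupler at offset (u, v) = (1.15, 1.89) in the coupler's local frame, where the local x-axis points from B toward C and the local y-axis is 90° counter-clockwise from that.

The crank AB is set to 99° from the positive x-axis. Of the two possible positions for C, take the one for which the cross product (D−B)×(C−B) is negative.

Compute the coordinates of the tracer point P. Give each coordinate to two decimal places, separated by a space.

A=(0,0), D=(8.00,0)
B = A + 3.00·(cos99°, sin99°) = (-0.4693, 2.9631)
|BD| = 8.9727
circle(B,5.00) ∩ circle(D,9.00): a=1.3657, h=4.8099
  candidates: C₊=(2.4082,7.0521) cross=43.157; C₋=(-0.7685,-2.0280) cross=-43.157
  mode - wants cross < 0 → take C=(-0.7685,-2.0280) (cross=-43.157)
ex = (C−B)/|BC| = (-0.0598,-0.9982); ey = (0.9982,-0.0598)
P = B + 1.15·ex + 1.89·ey = (1.3485,1.7020)

1.35 1.70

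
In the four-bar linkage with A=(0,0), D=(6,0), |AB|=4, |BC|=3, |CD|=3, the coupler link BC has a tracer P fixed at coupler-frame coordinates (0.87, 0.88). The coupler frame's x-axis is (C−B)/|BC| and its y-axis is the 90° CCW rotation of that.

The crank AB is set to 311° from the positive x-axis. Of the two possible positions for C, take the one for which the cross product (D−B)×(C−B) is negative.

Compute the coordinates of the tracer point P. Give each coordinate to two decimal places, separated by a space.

3.48 -2.13

A=(0,0), D=(6.00,0)
B = A + 4.00·(cos311°, sin311°) = (2.6242, -3.0188)
|BD| = 4.5287
circle(B,3.00) ∩ circle(D,3.00): a=2.2644, h=1.9679
  candidates: C₊=(3.0003,-0.0425) cross=8.912; C₋=(5.6239,-2.9763) cross=-8.912
  mode - wants cross < 0 → take C=(5.6239,-2.9763) (cross=-8.912)
ex = (C−B)/|BC| = (0.9999,0.0142); ey = (-0.0142,0.9999)
P = B + 0.87·ex + 0.88·ey = (3.4817,-2.1266)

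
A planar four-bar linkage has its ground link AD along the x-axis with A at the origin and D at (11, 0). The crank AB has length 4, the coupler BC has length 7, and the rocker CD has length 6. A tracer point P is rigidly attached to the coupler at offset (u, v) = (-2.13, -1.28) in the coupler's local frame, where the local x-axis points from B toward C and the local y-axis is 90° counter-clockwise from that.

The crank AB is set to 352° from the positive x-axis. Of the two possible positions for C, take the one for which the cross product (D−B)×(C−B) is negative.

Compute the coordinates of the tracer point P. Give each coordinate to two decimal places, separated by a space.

1.56 0.09

A=(0,0), D=(11.00,0)
B = A + 4.00·(cos352°, sin352°) = (3.9611, -0.5567)
|BD| = 7.0609
circle(B,7.00) ∩ circle(D,6.00): a=4.4510, h=5.4026
  candidates: C₊=(7.9723,5.1800) cross=38.148; C₋=(8.8242,-5.5916) cross=-38.148
  mode - wants cross < 0 → take C=(8.8242,-5.5916) (cross=-38.148)
ex = (C−B)/|BC| = (0.6947,-0.7193); ey = (0.7193,0.6947)
P = B + -2.13·ex + -1.28·ey = (1.5606,0.0861)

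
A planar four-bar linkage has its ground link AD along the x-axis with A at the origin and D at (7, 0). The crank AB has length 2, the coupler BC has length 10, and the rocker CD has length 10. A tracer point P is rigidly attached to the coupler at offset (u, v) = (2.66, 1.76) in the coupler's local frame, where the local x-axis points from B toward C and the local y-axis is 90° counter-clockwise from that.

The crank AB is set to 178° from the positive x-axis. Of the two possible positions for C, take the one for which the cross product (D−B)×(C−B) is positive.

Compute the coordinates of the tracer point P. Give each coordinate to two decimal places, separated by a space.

A=(0,0), D=(7.00,0)
B = A + 2.00·(cos178°, sin178°) = (-1.9988, 0.0698)
|BD| = 8.9991
circle(B,10.00) ∩ circle(D,10.00): a=4.4995, h=8.9305
  candidates: C₊=(2.5699,8.9652) cross=80.366; C₋=(2.4313,-8.8954) cross=-80.366
  mode + wants cross > 0 → take C=(2.5699,8.9652) (cross=80.366)
ex = (C−B)/|BC| = (0.4569,0.8895); ey = (-0.8895,0.4569)
P = B + 2.66·ex + 1.76·ey = (-2.3491,3.2400)

-2.35 3.24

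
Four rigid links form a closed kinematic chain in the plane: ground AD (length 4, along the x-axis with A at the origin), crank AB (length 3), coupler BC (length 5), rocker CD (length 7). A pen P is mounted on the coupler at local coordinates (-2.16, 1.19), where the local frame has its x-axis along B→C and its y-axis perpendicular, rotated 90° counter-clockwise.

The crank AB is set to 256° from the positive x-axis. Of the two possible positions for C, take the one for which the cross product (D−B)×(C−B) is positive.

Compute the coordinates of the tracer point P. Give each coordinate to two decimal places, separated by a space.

A=(0,0), D=(4.00,0)
B = A + 3.00·(cos256°, sin256°) = (-0.7258, -2.9109)
|BD| = 5.5503
circle(B,5.00) ∩ circle(D,7.00): a=0.6131, h=4.9623
  candidates: C₊=(-2.8062,1.6357) cross=27.542; C₋=(2.3988,-6.8144) cross=-27.542
  mode + wants cross > 0 → take C=(-2.8062,1.6357) (cross=27.542)
ex = (C−B)/|BC| = (-0.4161,0.9093); ey = (-0.9093,-0.4161)
P = B + -2.16·ex + 1.19·ey = (-0.9091,-5.3702)

-0.91 -5.37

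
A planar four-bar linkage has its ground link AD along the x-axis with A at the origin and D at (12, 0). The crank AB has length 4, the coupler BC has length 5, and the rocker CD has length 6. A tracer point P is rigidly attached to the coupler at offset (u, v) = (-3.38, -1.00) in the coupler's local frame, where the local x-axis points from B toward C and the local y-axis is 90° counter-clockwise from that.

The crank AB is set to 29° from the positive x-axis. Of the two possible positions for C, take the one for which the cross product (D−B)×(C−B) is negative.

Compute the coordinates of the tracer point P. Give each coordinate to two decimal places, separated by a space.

A=(0,0), D=(12.00,0)
B = A + 4.00·(cos29°, sin29°) = (3.4985, 1.9392)
|BD| = 8.7199
circle(B,5.00) ∩ circle(D,6.00): a=3.7292, h=3.3306
  candidates: C₊=(7.8750,4.3571) cross=29.043; C₋=(6.3936,-2.1373) cross=-29.043
  mode - wants cross < 0 → take C=(6.3936,-2.1373) (cross=-29.043)
ex = (C−B)/|BC| = (0.5790,-0.8153); ey = (0.8153,0.5790)
P = B + -3.38·ex + -1.00·ey = (0.7261,4.1160)

0.73 4.12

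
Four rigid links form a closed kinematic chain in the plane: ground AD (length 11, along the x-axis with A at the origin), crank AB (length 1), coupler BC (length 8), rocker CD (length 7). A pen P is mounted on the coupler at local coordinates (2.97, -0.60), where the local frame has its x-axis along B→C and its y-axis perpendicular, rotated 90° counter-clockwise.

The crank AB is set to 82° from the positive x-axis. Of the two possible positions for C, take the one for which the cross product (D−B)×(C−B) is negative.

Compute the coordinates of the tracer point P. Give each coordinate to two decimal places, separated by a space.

1.81 -1.54

A=(0,0), D=(11.00,0)
B = A + 1.00·(cos82°, sin82°) = (0.1392, 0.9903)
|BD| = 10.9059
circle(B,8.00) ∩ circle(D,7.00): a=6.1406, h=5.1276
  candidates: C₊=(6.7200,5.5391) cross=55.921; C₋=(5.7889,-4.6738) cross=-55.921
  mode - wants cross < 0 → take C=(5.7889,-4.6738) (cross=-55.921)
ex = (C−B)/|BC| = (0.7062,-0.7080); ey = (0.7080,0.7062)
P = B + 2.97·ex + -0.60·ey = (1.8118,-1.5362)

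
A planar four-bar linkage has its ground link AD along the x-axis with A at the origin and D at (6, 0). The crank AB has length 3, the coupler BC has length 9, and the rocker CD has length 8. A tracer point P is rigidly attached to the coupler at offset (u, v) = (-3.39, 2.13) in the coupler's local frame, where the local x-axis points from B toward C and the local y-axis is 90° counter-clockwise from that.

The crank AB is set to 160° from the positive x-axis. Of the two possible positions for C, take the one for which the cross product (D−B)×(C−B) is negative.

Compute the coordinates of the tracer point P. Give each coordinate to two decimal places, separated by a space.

-2.68 5.03

A=(0,0), D=(6.00,0)
B = A + 3.00·(cos160°, sin160°) = (-2.8191, 1.0261)
|BD| = 8.8786
circle(B,9.00) ∩ circle(D,8.00): a=5.3966, h=7.2025
  candidates: C₊=(3.3738,7.5566) cross=63.948; C₋=(1.7090,-6.7519) cross=-63.948
  mode - wants cross < 0 → take C=(1.7090,-6.7519) (cross=-63.948)
ex = (C−B)/|BC| = (0.5031,-0.8642); ey = (0.8642,0.5031)
P = B + -3.39·ex + 2.13·ey = (-2.6839,5.0274)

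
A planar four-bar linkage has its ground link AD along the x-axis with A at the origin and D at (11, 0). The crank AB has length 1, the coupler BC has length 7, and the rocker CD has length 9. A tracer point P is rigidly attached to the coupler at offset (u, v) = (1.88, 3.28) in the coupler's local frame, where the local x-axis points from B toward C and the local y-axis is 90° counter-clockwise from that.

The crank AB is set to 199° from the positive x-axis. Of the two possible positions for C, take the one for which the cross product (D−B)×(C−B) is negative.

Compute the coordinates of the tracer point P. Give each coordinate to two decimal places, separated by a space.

A=(0,0), D=(11.00,0)
B = A + 1.00·(cos199°, sin199°) = (-0.9455, -0.3256)
|BD| = 11.9500
circle(B,7.00) ∩ circle(D,9.00): a=4.6361, h=5.2447
  candidates: C₊=(3.5459,5.0435) cross=62.674; C₋=(3.8317,-5.4420) cross=-62.674
  mode - wants cross < 0 → take C=(3.8317,-5.4420) (cross=-62.674)
ex = (C−B)/|BC| = (0.6825,-0.7309); ey = (0.7309,0.6825)
P = B + 1.88·ex + 3.28·ey = (2.7349,0.5388)

2.73 0.54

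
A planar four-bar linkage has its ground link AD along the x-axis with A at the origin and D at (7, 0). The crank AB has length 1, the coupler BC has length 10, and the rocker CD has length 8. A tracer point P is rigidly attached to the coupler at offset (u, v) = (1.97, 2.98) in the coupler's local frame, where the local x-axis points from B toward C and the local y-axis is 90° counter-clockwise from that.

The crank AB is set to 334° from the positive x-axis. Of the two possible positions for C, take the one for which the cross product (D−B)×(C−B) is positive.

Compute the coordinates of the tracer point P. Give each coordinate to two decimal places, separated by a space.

-0.54 2.83

A=(0,0), D=(7.00,0)
B = A + 1.00·(cos334°, sin334°) = (0.8988, -0.4384)
|BD| = 6.1169
circle(B,10.00) ∩ circle(D,8.00): a=6.0011, h=7.9992
  candidates: C₊=(6.3112,7.9703) cross=48.930; C₋=(7.4577,-7.9869) cross=-48.930
  mode + wants cross > 0 → take C=(6.3112,7.9703) (cross=48.930)
ex = (C−B)/|BC| = (0.5412,0.8409); ey = (-0.8409,0.5412)
P = B + 1.97·ex + 2.98·ey = (-0.5407,2.8310)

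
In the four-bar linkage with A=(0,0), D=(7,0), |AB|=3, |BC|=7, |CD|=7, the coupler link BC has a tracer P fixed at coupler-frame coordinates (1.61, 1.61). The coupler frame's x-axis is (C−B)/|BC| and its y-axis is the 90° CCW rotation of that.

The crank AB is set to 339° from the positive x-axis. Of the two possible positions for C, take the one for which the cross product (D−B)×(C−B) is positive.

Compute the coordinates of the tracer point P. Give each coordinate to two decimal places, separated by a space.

1.30 0.63

A=(0,0), D=(7.00,0)
B = A + 3.00·(cos339°, sin339°) = (2.8007, -1.0751)
|BD| = 4.3347
circle(B,7.00) ∩ circle(D,7.00): a=2.1673, h=6.6560
  candidates: C₊=(3.2495,5.9105) cross=28.852; C₋=(6.5512,-6.9856) cross=-28.852
  mode + wants cross > 0 → take C=(3.2495,5.9105) (cross=28.852)
ex = (C−B)/|BC| = (0.0641,0.9979); ey = (-0.9979,0.0641)
P = B + 1.61·ex + 1.61·ey = (1.2973,0.6348)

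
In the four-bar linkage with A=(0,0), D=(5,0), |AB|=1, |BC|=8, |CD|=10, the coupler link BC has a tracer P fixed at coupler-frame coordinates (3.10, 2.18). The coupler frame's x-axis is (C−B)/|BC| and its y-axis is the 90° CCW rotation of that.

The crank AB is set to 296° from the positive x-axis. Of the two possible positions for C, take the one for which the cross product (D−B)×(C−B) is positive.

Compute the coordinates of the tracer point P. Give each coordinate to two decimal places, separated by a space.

A=(0,0), D=(5.00,0)
B = A + 1.00·(cos296°, sin296°) = (0.4384, -0.8988)
|BD| = 4.6493
circle(B,8.00) ∩ circle(D,10.00): a=-1.5469, h=7.8490
  candidates: C₊=(-2.5967,6.5031) cross=36.493; C₋=(0.4380,-8.8988) cross=-36.493
  mode + wants cross > 0 → take C=(-2.5967,6.5031) (cross=36.493)
ex = (C−B)/|BC| = (-0.3794,0.9252); ey = (-0.9252,-0.3794)
P = B + 3.10·ex + 2.18·ey = (-2.7547,1.1424)

-2.75 1.14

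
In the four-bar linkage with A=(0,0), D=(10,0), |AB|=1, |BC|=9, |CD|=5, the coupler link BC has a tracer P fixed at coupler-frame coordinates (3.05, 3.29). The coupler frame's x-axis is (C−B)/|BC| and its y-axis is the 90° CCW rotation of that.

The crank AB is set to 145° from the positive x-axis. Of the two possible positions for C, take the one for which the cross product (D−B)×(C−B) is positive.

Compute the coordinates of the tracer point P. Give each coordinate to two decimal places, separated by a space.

A=(0,0), D=(10.00,0)
B = A + 1.00·(cos145°, sin145°) = (-0.8192, 0.5736)
|BD| = 10.8343
circle(B,9.00) ∩ circle(D,5.00): a=8.0015, h=4.1201
  candidates: C₊=(7.3893,4.2643) cross=44.639; C₋=(6.9531,-3.9644) cross=-44.639
  mode + wants cross > 0 → take C=(7.3893,4.2643) (cross=44.639)
ex = (C−B)/|BC| = (0.9120,0.4101); ey = (-0.4101,0.9120)
P = B + 3.05·ex + 3.29·ey = (0.6134,4.8250)

0.61 4.82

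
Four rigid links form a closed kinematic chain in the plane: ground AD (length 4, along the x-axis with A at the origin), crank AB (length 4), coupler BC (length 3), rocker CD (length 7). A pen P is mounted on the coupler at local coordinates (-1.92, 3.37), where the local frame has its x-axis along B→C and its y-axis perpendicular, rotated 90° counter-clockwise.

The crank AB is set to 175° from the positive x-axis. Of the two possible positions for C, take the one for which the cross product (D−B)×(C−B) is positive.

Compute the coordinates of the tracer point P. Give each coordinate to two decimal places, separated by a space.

-7.86 0.53

A=(0,0), D=(4.00,0)
B = A + 4.00·(cos175°, sin175°) = (-3.9848, 0.3486)
|BD| = 7.9924
circle(B,3.00) ∩ circle(D,7.00): a=1.4938, h=2.6016
  candidates: C₊=(-2.3789,2.8826) cross=20.793; C₋=(-2.6059,-2.3157) cross=-20.793
  mode + wants cross > 0 → take C=(-2.3789,2.8826) (cross=20.793)
ex = (C−B)/|BC| = (0.5353,0.8447); ey = (-0.8447,0.5353)
P = B + -1.92·ex + 3.37·ey = (-7.8591,0.5308)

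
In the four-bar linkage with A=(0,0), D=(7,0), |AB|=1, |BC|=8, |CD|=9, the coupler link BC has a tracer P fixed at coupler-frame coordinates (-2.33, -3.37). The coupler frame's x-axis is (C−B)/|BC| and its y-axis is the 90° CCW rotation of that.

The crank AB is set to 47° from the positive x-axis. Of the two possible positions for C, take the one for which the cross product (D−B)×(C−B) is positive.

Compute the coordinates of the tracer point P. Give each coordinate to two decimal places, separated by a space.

3.06 -2.61

A=(0,0), D=(7.00,0)
B = A + 1.00·(cos47°, sin47°) = (0.6820, 0.7314)
|BD| = 6.3602
circle(B,8.00) ∩ circle(D,9.00): a=1.8437, h=7.7847
  candidates: C₊=(3.4086,8.2524) cross=49.512; C₋=(1.6183,-7.2137) cross=-49.512
  mode + wants cross > 0 → take C=(3.4086,8.2524) (cross=49.512)
ex = (C−B)/|BC| = (0.3408,0.9401); ey = (-0.9401,0.3408)
P = B + -2.33·ex + -3.37·ey = (3.0561,-2.6077)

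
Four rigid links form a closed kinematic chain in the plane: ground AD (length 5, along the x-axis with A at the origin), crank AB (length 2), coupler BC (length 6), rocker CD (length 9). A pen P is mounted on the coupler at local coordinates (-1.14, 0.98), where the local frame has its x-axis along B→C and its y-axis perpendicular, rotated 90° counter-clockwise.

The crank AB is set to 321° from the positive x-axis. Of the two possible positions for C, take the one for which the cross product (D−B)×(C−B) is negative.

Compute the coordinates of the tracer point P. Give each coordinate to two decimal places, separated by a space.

A=(0,0), D=(5.00,0)
B = A + 2.00·(cos321°, sin321°) = (1.5543, -1.2586)
|BD| = 3.6684
circle(B,6.00) ∩ circle(D,9.00): a=-4.2993, h=4.1852
  candidates: C₊=(-3.9200,1.1974) cross=15.353; C₋=(-1.0480,-6.6649) cross=-15.353
  mode - wants cross < 0 → take C=(-1.0480,-6.6649) (cross=-15.353)
ex = (C−B)/|BC| = (-0.4337,-0.9010); ey = (0.9010,-0.4337)
P = B + -1.14·ex + 0.98·ey = (2.9318,-0.6565)

2.93 -0.66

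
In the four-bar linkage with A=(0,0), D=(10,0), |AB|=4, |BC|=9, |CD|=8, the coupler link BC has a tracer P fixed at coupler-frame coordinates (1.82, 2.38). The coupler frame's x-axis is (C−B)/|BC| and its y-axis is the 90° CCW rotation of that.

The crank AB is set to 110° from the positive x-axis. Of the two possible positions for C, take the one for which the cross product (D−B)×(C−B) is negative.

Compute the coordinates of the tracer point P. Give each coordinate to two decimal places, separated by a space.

A=(0,0), D=(10.00,0)
B = A + 4.00·(cos110°, sin110°) = (-1.3681, 3.7588)
|BD| = 11.9734
circle(B,9.00) ∩ circle(D,8.00): a=6.6966, h=6.0130
  candidates: C₊=(6.8776,7.3655) cross=71.995; C₋=(3.1023,-4.0525) cross=-71.995
  mode - wants cross < 0 → take C=(3.1023,-4.0525) (cross=-71.995)
ex = (C−B)/|BC| = (0.4967,-0.8679); ey = (0.8679,0.4967)
P = B + 1.82·ex + 2.38·ey = (1.6016,3.3613)

1.60 3.36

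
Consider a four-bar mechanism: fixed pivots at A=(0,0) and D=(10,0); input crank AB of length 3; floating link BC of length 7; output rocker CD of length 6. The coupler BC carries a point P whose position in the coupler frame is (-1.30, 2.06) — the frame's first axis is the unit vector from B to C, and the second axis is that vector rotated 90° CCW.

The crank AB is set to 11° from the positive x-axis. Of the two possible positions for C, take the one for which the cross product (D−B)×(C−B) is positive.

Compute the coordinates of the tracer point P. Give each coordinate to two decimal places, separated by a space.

A=(0,0), D=(10.00,0)
B = A + 3.00·(cos11°, sin11°) = (2.9449, 0.5724)
|BD| = 7.0783
circle(B,7.00) ∩ circle(D,6.00): a=4.4575, h=5.3973
  candidates: C₊=(7.8242,5.5916) cross=38.204; C₋=(6.9512,-5.1677) cross=-38.204
  mode + wants cross > 0 → take C=(7.8242,5.5916) (cross=38.204)
ex = (C−B)/|BC| = (0.6970,0.7170); ey = (-0.7170,0.6970)
P = B + -1.30·ex + 2.06·ey = (0.5616,1.0762)

0.56 1.08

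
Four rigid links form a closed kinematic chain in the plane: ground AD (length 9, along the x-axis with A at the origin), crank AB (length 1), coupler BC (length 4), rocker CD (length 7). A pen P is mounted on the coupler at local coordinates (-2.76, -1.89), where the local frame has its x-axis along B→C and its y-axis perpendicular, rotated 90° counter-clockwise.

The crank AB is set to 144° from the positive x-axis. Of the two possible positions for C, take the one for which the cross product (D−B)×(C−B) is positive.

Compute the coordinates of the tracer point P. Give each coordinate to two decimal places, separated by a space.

A=(0,0), D=(9.00,0)
B = A + 1.00·(cos144°, sin144°) = (-0.8090, 0.5878)
|BD| = 9.8266
circle(B,4.00) ∩ circle(D,7.00): a=3.2342, h=2.3537
  candidates: C₊=(2.5602,2.7438) cross=23.129; C₋=(2.2786,-1.9552) cross=-23.129
  mode + wants cross > 0 → take C=(2.5602,2.7438) (cross=23.129)
ex = (C−B)/|BC| = (0.8423,0.5390); ey = (-0.5390,0.8423)
P = B + -2.76·ex + -1.89·ey = (-2.1150,-2.4918)

-2.12 -2.49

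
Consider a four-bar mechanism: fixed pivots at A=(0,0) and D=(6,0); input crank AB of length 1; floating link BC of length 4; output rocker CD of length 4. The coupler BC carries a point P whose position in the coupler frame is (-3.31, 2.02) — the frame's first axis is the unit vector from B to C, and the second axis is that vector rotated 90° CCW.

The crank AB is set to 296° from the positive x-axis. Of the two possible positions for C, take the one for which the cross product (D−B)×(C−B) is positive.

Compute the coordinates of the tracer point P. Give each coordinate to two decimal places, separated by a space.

-3.13 -2.42

A=(0,0), D=(6.00,0)
B = A + 1.00·(cos296°, sin296°) = (0.4384, -0.8988)
|BD| = 5.6338
circle(B,4.00) ∩ circle(D,4.00): a=2.8169, h=2.8399
  candidates: C₊=(2.7661,2.3541) cross=15.999; C₋=(3.6723,-3.2529) cross=-15.999
  mode + wants cross > 0 → take C=(2.7661,2.3541) (cross=15.999)
ex = (C−B)/|BC| = (0.5819,0.8132); ey = (-0.8132,0.5819)
P = B + -3.31·ex + 2.02·ey = (-3.1306,-2.4151)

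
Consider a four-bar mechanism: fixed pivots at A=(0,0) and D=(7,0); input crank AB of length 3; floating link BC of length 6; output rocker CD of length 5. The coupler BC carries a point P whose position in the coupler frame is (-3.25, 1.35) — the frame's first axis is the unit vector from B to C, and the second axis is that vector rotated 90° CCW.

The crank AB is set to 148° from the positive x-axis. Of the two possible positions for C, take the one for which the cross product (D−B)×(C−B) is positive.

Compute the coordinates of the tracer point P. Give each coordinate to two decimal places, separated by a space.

-6.04 1.98

A=(0,0), D=(7.00,0)
B = A + 3.00·(cos148°, sin148°) = (-2.5441, 1.5898)
|BD| = 9.6756
circle(B,6.00) ∩ circle(D,5.00): a=5.4063, h=2.6024
  candidates: C₊=(3.2162,3.2685) cross=25.180; C₋=(2.3611,-1.8655) cross=-25.180
  mode + wants cross > 0 → take C=(3.2162,3.2685) (cross=25.180)
ex = (C−B)/|BC| = (0.9601,0.2798); ey = (-0.2798,0.9601)
P = B + -3.25·ex + 1.35·ey = (-6.0421,1.9765)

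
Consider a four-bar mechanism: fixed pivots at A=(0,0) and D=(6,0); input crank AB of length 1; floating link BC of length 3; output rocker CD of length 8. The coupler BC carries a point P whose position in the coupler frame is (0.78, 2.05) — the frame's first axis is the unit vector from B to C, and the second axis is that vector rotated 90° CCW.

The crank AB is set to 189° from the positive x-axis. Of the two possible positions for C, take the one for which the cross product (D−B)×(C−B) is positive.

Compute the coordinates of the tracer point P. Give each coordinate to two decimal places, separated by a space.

-3.14 0.27

A=(0,0), D=(6.00,0)
B = A + 1.00·(cos189°, sin189°) = (-0.9877, -0.1564)
|BD| = 6.9894
circle(B,3.00) ∩ circle(D,8.00): a=-0.4398, h=2.9676
  candidates: C₊=(-1.4938,2.8006) cross=20.742; C₋=(-1.3609,-3.1331) cross=-20.742
  mode + wants cross > 0 → take C=(-1.4938,2.8006) (cross=20.742)
ex = (C−B)/|BC| = (-0.1687,0.9857); ey = (-0.9857,-0.1687)
P = B + 0.78·ex + 2.05·ey = (-3.1399,0.2666)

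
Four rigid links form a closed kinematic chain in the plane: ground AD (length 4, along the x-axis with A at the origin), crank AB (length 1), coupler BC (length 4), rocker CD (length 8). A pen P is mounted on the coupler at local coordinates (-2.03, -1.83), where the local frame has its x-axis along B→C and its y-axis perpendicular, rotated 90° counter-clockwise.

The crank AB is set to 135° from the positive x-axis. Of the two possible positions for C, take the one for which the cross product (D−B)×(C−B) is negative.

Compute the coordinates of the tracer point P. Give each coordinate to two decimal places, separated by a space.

A=(0,0), D=(4.00,0)
B = A + 1.00·(cos135°, sin135°) = (-0.7071, 0.7071)
|BD| = 4.7599
circle(B,4.00) ∩ circle(D,8.00): a=-2.6621, h=2.9855
  candidates: C₊=(-2.8962,4.0549) cross=14.211; C₋=(-3.7832,-1.8498) cross=-14.211
  mode - wants cross < 0 → take C=(-3.7832,-1.8498) (cross=-14.211)
ex = (C−B)/|BC| = (-0.7690,-0.6392); ey = (0.6392,-0.7690)
P = B + -2.03·ex + -1.83·ey = (-0.3158,3.4120)

-0.32 3.41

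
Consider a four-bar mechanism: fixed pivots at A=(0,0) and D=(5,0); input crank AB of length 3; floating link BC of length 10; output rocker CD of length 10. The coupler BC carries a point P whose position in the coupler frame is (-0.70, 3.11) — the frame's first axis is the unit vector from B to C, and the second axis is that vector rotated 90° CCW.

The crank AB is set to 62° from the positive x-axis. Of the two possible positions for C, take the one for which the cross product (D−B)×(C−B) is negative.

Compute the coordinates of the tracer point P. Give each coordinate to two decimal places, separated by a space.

A=(0,0), D=(5.00,0)
B = A + 3.00·(cos62°, sin62°) = (1.4084, 2.6488)
|BD| = 4.4627
circle(B,10.00) ∩ circle(D,10.00): a=2.2314, h=9.7479
  candidates: C₊=(8.9900,9.1695) cross=43.502; C₋=(-2.5816,-6.5206) cross=-43.502
  mode - wants cross < 0 → take C=(-2.5816,-6.5206) (cross=-43.502)
ex = (C−B)/|BC| = (-0.3990,-0.9169); ey = (0.9169,-0.3990)
P = B + -0.70·ex + 3.11·ey = (4.5394,2.0498)

4.54 2.05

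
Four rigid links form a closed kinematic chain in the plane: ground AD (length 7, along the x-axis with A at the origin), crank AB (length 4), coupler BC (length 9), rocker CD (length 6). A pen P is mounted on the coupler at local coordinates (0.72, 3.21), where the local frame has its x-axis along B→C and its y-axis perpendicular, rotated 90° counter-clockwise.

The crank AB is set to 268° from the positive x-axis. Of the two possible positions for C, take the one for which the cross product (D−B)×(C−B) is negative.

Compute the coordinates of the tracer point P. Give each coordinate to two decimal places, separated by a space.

1.19 -0.99

A=(0,0), D=(7.00,0)
B = A + 4.00·(cos268°, sin268°) = (-0.1396, -3.9976)
|BD| = 8.1826
circle(B,9.00) ∩ circle(D,6.00): a=6.8410, h=5.8481
  candidates: C₊=(2.9724,4.4473) cross=47.852; C₋=(8.6865,-5.7581) cross=-47.852
  mode - wants cross < 0 → take C=(8.6865,-5.7581) (cross=-47.852)
ex = (C−B)/|BC| = (0.9807,-0.1956); ey = (0.1956,0.9807)
P = B + 0.72·ex + 3.21·ey = (1.1944,-0.9904)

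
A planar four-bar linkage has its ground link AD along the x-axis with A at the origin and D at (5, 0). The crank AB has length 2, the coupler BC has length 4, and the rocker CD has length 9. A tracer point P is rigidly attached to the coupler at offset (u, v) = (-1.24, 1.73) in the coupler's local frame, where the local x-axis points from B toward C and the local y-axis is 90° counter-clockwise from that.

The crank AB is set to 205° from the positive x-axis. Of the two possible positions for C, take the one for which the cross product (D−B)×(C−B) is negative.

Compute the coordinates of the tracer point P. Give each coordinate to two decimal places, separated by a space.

0.14 0.01

A=(0,0), D=(5.00,0)
B = A + 2.00·(cos205°, sin205°) = (-1.8126, -0.8452)
|BD| = 6.8648
circle(B,4.00) ∩ circle(D,9.00): a=-1.3018, h=3.7822
  candidates: C₊=(-3.5702,2.7479) cross=25.964; C₋=(-2.6389,-4.7590) cross=-25.964
  mode - wants cross < 0 → take C=(-2.6389,-4.7590) (cross=-25.964)
ex = (C−B)/|BC| = (-0.2066,-0.9784); ey = (0.9784,-0.2066)
P = B + -1.24·ex + 1.73·ey = (0.1362,0.0107)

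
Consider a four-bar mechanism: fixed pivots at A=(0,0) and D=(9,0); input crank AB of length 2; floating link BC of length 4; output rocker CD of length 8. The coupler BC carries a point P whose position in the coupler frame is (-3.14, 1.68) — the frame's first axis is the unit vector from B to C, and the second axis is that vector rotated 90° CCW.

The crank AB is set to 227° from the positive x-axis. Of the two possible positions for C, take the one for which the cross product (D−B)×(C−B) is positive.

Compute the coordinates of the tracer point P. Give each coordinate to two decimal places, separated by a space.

-4.65 -2.83

A=(0,0), D=(9.00,0)
B = A + 2.00·(cos227°, sin227°) = (-1.3640, -1.4627)
|BD| = 10.4667
circle(B,4.00) ∩ circle(D,8.00): a=2.9404, h=2.7119
  candidates: C₊=(1.1685,1.6335) cross=28.384; C₋=(1.9265,-3.7371) cross=-28.384
  mode + wants cross > 0 → take C=(1.1685,1.6335) (cross=28.384)
ex = (C−B)/|BC| = (0.6331,0.7740); ey = (-0.7740,0.6331)
P = B + -3.14·ex + 1.68·ey = (-4.6524,-2.8295)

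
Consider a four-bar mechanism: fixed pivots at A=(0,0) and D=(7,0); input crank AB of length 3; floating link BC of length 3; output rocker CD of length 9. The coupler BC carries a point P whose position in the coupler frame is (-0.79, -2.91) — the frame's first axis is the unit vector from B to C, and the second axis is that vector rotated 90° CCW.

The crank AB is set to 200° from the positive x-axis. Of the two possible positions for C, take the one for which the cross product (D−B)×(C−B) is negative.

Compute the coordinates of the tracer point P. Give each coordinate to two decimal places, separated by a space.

-5.71 -1.87

A=(0,0), D=(7.00,0)
B = A + 3.00·(cos200°, sin200°) = (-2.8191, -1.0261)
|BD| = 9.8725
circle(B,3.00) ∩ circle(D,9.00): a=1.2898, h=2.7086
  candidates: C₊=(-1.8178,1.8019) cross=26.741; C₋=(-1.2548,-3.5859) cross=-26.741
  mode - wants cross < 0 → take C=(-1.2548,-3.5859) (cross=-26.741)
ex = (C−B)/|BC| = (0.5214,-0.8533); ey = (0.8533,0.5214)
P = B + -0.79·ex + -2.91·ey = (-5.7141,-1.8693)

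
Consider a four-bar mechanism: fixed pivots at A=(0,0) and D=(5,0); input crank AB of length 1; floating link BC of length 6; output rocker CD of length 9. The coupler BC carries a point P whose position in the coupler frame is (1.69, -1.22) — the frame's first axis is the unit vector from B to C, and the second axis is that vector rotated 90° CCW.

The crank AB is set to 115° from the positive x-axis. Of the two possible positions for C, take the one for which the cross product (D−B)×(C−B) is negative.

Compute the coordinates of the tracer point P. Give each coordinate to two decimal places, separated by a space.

A=(0,0), D=(5.00,0)
B = A + 1.00·(cos115°, sin115°) = (-0.4226, 0.9063)
|BD| = 5.4978
circle(B,6.00) ∩ circle(D,9.00): a=-1.3436, h=5.8476
  candidates: C₊=(-0.7839,6.8954) cross=32.149; C₋=(-2.7118,-4.6398) cross=-32.149
  mode - wants cross < 0 → take C=(-2.7118,-4.6398) (cross=-32.149)
ex = (C−B)/|BC| = (-0.3815,-0.9244); ey = (0.9244,-0.3815)
P = B + 1.69·ex + -1.22·ey = (-2.1951,-0.1904)

-2.20 -0.19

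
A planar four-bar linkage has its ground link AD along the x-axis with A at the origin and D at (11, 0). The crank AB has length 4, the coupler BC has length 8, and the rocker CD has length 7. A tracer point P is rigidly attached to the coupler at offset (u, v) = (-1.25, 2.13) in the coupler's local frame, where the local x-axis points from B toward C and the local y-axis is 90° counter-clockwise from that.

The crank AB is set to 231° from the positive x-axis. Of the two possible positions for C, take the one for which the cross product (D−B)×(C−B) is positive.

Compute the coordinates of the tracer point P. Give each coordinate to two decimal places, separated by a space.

-4.74 -2.03

A=(0,0), D=(11.00,0)
B = A + 4.00·(cos231°, sin231°) = (-2.5173, -3.1086)
|BD| = 13.8701
circle(B,8.00) ∩ circle(D,7.00): a=7.4758, h=2.8483
  candidates: C₊=(4.1300,1.3427) cross=39.506; C₋=(5.4067,-4.2089) cross=-39.506
  mode + wants cross > 0 → take C=(4.1300,1.3427) (cross=39.506)
ex = (C−B)/|BC| = (0.8309,0.5564); ey = (-0.5564,0.8309)
P = B + -1.25·ex + 2.13·ey = (-4.7411,-2.0343)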